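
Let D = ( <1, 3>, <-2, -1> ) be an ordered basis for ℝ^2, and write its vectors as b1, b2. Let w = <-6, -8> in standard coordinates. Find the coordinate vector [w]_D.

<-2, 2>

[w]_D is the unique c with M c = w, where M has columns b1, b2.
System: c_1 - 2c_2 = -6, 3c_1 - c_2 = -8; solving gives c_1 = -2, c_2 = 2.
Check: -2b1 + 2b2 = <-6, -8>.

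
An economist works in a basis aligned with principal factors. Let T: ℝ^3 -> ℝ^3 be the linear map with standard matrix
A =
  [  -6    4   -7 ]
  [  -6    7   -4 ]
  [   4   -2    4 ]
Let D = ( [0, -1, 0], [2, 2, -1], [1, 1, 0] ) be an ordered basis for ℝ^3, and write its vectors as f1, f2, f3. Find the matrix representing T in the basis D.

Let P have columns f1, ..., f3. Then [T]_D = P^(-1) A P.
Here det P = 1, so P^(-1) is integer; computing A P first and then P^(-1)(A P) gives [[3, -3, -3], [-2, 0, -2], [0, 3, 2]].

[[3, -3, -3], [-2, 0, -2], [0, 3, 2]]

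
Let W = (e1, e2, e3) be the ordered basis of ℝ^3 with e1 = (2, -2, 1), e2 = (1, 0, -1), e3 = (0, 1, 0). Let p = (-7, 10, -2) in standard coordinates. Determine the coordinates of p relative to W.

(-3, -1, 4)

We seek scalars with c_1 e1 + ... + c_3 e3 = p; equivalently solve M c = p where the columns of M are e1, ..., e3.
Gaussian elimination on [M | p] yields c = (-3, -1, 4).
Check: -3e1 - e2 + 4e3 = (-7, 10, -2).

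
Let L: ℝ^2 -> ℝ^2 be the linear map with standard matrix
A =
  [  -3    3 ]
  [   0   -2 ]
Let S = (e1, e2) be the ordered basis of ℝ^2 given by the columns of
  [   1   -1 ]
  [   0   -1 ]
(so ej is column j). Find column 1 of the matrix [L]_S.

(-3, 0)

Compute L(e1) = A e1 = (-3, 0) in standard coordinates.
Then write this in S-coordinates: solve for y in y_1 e1 + y_2 e2 = (-3, 0).
This gives y = (-3, 0), which is column 1 of [L]_S.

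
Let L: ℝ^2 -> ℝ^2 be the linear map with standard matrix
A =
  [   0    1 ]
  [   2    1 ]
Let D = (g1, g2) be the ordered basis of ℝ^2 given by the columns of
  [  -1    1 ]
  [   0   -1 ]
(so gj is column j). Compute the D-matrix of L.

The j-th column of [L]_D is [L(gj)]_D.
L(g1) = A g1 = <0, -2> = 2g1 + 2g2, so column 1 is <2, 2>.
Repeating for g2 and assembling the columns gives [[2, 0], [2, -1]].

[[2, 0], [2, -1]]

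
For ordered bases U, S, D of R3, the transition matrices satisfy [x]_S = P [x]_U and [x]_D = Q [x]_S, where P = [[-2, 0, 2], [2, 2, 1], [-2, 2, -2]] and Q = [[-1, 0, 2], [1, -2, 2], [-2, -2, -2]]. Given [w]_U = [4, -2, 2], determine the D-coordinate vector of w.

Apply P to get S-coordinates [-4, 6, -16], then Q to get D-coordinates.
The result is [w]_D = [-28, -48, 28].

[-28, -48, 28]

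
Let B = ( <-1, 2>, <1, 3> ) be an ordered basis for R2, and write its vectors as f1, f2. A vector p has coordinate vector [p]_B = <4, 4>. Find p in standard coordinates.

<0, 20>

The coordinates say p = 4f1 + 4f2; adding the scaled basis vectors gives <0, 20>.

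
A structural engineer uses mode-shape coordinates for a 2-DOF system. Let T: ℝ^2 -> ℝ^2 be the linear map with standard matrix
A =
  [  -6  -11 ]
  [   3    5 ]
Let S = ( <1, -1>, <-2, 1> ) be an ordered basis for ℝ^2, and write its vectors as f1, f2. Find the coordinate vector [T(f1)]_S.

Column 1 of [T]_S is the S-coordinate vector of T(f1).
In standard coordinates T(f1) = A f1 = <5, -2>.
Converting to S: <5, -2> = -f1 - 3f2, so the coordinate vector is <-1, -3>.

<-1, -3>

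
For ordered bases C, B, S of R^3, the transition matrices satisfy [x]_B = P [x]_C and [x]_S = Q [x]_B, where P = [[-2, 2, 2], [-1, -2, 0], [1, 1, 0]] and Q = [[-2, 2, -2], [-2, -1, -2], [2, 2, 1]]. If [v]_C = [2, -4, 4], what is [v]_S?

[24, 6, 2]

First [v]_B = P [v]_C = [-4, 6, -2].
Then [v]_S = Q [v]_B = [24, 6, 2].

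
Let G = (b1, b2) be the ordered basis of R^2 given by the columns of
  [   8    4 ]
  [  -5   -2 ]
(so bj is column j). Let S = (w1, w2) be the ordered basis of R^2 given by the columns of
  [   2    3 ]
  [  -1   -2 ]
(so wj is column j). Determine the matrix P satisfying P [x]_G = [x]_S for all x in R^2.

[[1, 2], [2, 0]]

Column j of P is [bj]_S, since P maps G-coordinates to S-coordinates.
Expressing b1 in S: b1 = w1 + 2w2, so column 1 of P is <1, 2>.
Doing the same for each bj gives P = [[1, 2], [2, 0]].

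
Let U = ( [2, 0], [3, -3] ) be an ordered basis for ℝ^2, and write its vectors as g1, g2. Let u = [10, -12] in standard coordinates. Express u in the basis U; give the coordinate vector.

[u]_U is the unique c with M c = u, where M has columns g1, g2.
System: 2c_1 + 3c_2 = 10, 0c_1 - 3c_2 = -12; solving gives c_1 = -1, c_2 = 4.
Check: -g1 + 4g2 = [10, -12].

[-1, 4]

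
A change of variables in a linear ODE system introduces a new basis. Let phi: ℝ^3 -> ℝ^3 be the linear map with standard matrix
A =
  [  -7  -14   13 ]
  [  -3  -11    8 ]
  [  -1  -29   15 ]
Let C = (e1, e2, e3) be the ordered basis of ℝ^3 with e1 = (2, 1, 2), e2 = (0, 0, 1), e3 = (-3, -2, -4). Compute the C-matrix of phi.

Let P have columns e1, ..., e3. Then [phi]_C = P^(-1) A P.
Here det P = 1, so P^(-1) is integer; computing A P first and then P^(-1)(A P) gives [[-1, 2, -3], [1, -1, 3], [0, -3, -1]].

[[-1, 2, -3], [1, -1, 3], [0, -3, -1]]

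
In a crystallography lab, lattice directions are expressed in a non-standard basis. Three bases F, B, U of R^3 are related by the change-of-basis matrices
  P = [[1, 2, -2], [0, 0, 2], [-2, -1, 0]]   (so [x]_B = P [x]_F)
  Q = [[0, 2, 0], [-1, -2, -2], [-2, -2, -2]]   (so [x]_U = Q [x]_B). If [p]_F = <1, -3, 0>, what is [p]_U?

Apply P to get B-coordinates <-5, 0, 1>, then Q to get U-coordinates.
The result is [p]_U = <0, 3, 8>.

<0, 3, 8>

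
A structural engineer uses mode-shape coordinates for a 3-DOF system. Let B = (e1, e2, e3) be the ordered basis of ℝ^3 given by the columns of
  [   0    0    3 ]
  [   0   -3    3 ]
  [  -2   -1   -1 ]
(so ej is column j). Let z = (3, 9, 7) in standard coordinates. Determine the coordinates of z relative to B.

(-3, -2, 1)

[z]_B is the unique c with M c = z, where M has columns e1, ..., e3.
Row-reducing the augmented matrix [M | z] gives c = (-3, -2, 1).
Check: -3e1 - 2e2 + e3 = (3, 9, 7).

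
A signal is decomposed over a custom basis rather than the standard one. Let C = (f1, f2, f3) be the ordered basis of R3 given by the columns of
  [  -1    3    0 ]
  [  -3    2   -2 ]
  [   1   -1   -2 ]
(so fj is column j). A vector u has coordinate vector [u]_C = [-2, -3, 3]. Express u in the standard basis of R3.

u = M [u]_C, where M has columns f1, ..., f3.
Carrying out the matrix-vector product, u = [-7, -6, -5].

[-7, -6, -5]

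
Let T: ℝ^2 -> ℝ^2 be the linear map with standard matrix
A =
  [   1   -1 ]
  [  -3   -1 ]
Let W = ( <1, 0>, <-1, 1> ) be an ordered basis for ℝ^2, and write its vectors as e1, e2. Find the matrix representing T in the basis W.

[[-2, 0], [-3, 2]]

Let P have columns e1, e2. Then [T]_W = P^(-1) A P.
Here det P = 1, so P^(-1) is integer; computing A P first and then P^(-1)(A P) gives [[-2, 0], [-3, 2]].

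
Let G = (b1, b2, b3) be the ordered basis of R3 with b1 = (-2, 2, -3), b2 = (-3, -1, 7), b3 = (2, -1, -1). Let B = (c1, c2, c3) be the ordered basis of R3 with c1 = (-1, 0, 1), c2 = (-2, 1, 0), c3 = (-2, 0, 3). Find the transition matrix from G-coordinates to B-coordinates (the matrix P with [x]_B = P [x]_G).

[[0, 1, 2], [2, -1, -1], [-1, 2, -1]]

Let M have columns bj and N have columns cj. Then for every x, N [x]_B = x = M [x]_G, so P = N^(-1) M.
Since det N = -1, N^(-1) has integer entries; multiplying gives P = [[0, 1, 2], [2, -1, -1], [-1, 2, -1]].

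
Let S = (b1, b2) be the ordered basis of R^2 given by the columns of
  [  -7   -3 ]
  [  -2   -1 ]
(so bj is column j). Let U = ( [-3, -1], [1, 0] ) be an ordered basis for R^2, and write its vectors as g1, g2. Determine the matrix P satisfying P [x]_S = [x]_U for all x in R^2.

Let M have columns bj and N have columns gj. Then for every x, N [x]_U = x = M [x]_S, so P = N^(-1) M.
Since det N = 1, N^(-1) has integer entries; multiplying gives P = [[2, 1], [-1, 0]].

[[2, 1], [-1, 0]]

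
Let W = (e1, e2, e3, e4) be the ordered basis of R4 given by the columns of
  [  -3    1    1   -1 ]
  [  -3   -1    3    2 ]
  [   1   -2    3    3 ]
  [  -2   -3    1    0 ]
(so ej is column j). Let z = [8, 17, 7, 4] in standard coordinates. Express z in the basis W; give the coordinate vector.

[-3, 1, 1, 3]

Write z = c_1 e1 + ... + c_4 e4 and solve for the c_i.
Solving this 4x4 system gives c = (-3, 1, 1, 3).
Check: -3e1 + e2 + e3 + 3e4 = [8, 17, 7, 4].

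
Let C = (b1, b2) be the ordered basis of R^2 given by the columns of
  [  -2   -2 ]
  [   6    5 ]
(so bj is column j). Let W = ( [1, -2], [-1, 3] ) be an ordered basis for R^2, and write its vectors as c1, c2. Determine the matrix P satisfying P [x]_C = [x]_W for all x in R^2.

[[0, -1], [2, 1]]

Let M have columns bj and N have columns cj. Then for every x, N [x]_W = x = M [x]_C, so P = N^(-1) M.
Since det N = 1, N^(-1) has integer entries; multiplying gives P = [[0, -1], [2, 1]].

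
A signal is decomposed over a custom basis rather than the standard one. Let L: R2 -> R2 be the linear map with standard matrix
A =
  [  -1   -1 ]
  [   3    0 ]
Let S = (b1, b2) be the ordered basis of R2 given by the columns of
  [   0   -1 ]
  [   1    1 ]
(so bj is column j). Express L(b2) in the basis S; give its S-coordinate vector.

[-3, 0]

Compute L(b2) = A b2 = [0, -3] in standard coordinates.
Then write this in S-coordinates: solve for y in y_1 b1 + y_2 b2 = [0, -3].
This gives y = [-3, 0], which is column 2 of [L]_S.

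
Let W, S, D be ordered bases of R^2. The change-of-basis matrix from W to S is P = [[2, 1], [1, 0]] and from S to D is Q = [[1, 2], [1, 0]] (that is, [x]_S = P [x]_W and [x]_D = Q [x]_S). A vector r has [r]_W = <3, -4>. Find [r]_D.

<8, 2>

Composing the changes, [r]_D = Q P [r]_W.
Q P = [[4, 1], [2, 1]]; applying this to <3, -4> gives <8, 2>.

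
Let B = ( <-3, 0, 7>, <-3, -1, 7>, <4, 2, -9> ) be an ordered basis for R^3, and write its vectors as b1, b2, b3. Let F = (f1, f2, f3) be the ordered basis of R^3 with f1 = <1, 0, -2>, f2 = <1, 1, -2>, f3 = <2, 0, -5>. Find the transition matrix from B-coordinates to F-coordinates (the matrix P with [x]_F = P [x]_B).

Column j of P is [bj]_F, since P maps B-coordinates to F-coordinates.
Expressing b1 in F: b1 = -f1 + 0·f2 - f3, so column 1 of P is <-1, 0, -1>.
Doing the same for each bj gives P = [[-1, 0, 0], [0, -1, 2], [-1, -1, 1]].

[[-1, 0, 0], [0, -1, 2], [-1, -1, 1]]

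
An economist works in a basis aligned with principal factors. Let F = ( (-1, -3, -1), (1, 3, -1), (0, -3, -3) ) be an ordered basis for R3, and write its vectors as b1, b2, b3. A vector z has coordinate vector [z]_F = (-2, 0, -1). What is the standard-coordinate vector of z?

(2, 9, 5)

By definition z = -2b1 + 0·b2 - b3.
Summing componentwise gives (2, 9, 5).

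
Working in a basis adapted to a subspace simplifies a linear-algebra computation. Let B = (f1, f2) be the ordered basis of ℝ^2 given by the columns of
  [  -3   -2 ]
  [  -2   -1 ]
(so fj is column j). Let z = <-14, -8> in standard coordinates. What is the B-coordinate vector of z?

<2, 4>

We seek scalars with c_1 f1 + c_2 f2 = z; equivalently solve M c = z where the columns of M are f1, f2.
System: -3c_1 - 2c_2 = -14, -2c_1 - c_2 = -8; solving gives c_1 = 2, c_2 = 4.
Check: 2f1 + 4f2 = <-14, -8>.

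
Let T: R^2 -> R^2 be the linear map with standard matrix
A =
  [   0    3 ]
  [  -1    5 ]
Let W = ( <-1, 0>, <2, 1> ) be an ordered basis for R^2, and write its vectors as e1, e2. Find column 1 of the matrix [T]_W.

<2, 1>

Column 1 of [T]_W is the W-coordinate vector of T(e1).
In standard coordinates T(e1) = A e1 = <0, 1>.
Converting to W: <0, 1> = 2e1 + e2, so the coordinate vector is <2, 1>.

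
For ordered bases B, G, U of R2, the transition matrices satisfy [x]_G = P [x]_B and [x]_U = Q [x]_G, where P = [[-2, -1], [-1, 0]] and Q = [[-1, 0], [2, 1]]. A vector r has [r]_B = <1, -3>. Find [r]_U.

<-1, 1>

Composing the changes, [r]_U = Q P [r]_B.
Q P = [[2, 1], [-5, -2]]; applying this to <1, -3> gives <-1, 1>.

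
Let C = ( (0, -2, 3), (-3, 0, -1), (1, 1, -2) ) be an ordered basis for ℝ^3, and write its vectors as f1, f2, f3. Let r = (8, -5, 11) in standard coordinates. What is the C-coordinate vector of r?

(2, -3, -1)

We seek scalars with c_1 f1 + ... + c_3 f3 = r; equivalently solve M c = r where the columns of M are f1, ..., f3.
Solving this 3x3 system gives c = (2, -3, -1).
Check: 2f1 - 3f2 - f3 = (8, -5, 11).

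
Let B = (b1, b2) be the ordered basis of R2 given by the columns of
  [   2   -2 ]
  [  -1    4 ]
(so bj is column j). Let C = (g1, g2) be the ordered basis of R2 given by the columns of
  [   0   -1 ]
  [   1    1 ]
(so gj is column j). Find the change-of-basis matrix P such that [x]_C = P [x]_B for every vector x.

[[1, 2], [-2, 2]]

Take x = bj: its B-coordinates are the j-th standard unit vector, so P e_j — column j of P — equals [bj]_C.
b1 = g1 - 2g2, giving column 1 = <1, -2>; repeating for each j gives P = [[1, 2], [-2, 2]].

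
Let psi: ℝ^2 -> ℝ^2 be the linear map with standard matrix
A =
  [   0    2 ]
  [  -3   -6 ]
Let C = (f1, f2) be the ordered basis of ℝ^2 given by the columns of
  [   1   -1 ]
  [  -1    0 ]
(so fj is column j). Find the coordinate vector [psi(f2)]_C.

Compute psi(f2) = A f2 = (0, 3) in standard coordinates.
Then write this in C-coordinates: solve for y in y_1 f1 + y_2 f2 = (0, 3).
This gives y = (-3, -3), which is column 2 of [psi]_C.

(-3, -3)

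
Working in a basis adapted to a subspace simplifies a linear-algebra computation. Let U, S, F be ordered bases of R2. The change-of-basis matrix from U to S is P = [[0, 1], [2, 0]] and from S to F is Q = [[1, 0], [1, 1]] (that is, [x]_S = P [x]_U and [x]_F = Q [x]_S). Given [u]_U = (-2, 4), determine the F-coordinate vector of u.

First [u]_S = P [u]_U = (4, -4).
Then [u]_F = Q [u]_S = (4, 0).

(4, 0)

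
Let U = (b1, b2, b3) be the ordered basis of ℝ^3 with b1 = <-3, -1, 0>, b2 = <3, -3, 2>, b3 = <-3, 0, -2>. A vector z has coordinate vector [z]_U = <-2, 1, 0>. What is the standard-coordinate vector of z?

<9, -1, 2>

z = M [z]_U, where M has columns b1, ..., b3.
Carrying out the matrix-vector product, z = <9, -1, 2>.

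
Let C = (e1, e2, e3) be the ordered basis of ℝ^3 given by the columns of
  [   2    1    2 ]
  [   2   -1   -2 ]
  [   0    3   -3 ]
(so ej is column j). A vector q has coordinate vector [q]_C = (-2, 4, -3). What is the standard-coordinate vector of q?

(-6, -2, 21)

By definition q = -2e1 + 4e2 - 3e3.
Summing componentwise gives (-6, -2, 21).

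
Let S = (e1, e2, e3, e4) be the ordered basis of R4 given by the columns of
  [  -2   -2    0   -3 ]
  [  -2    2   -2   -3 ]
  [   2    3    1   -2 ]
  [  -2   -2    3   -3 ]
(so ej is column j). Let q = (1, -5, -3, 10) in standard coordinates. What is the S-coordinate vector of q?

(-2, 0, 3, 1)

We seek scalars with c_1 e1 + ... + c_4 e4 = q; equivalently solve M c = q where the columns of M are e1, ..., e4.
Solving this 4x4 system gives c = (-2, 0, 3, 1).
Check: -2e1 + 0·e2 + 3e3 + e4 = (1, -5, -3, 10).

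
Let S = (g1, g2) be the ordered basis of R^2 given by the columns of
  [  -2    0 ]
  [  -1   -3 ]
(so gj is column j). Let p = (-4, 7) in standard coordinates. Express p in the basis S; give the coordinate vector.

(2, -3)

We seek scalars with c_1 g1 + c_2 g2 = p; equivalently solve M c = p where the columns of M are g1, g2.
System: -2c_1 + 0c_2 = -4, -c_1 - 3c_2 = 7; solving gives c_1 = 2, c_2 = -3.
Check: 2g1 - 3g2 = (-4, 7).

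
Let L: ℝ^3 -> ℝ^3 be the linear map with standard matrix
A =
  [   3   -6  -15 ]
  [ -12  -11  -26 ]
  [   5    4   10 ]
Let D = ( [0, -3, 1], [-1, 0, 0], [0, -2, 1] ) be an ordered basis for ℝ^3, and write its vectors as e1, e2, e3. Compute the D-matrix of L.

The j-th column of [L]_D is [L(ej)]_D.
L(e1) = A e1 = [3, 7, -2] = -3e1 - 3e2 + e3, so column 1 is [-3, -3, 1].
Repeating for e2, e3 and assembling the columns gives [[-3, -2, 0], [-3, 3, 3], [1, -3, 2]].

[[-3, -2, 0], [-3, 3, 3], [1, -3, 2]]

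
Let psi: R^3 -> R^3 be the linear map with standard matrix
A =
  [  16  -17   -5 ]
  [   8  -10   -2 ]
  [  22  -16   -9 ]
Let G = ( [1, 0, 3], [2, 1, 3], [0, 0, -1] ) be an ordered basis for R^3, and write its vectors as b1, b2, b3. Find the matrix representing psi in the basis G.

[[-3, 0, 1], [2, 0, 2], [2, -1, 0]]

The j-th column of [psi]_G is [psi(bj)]_G.
psi(b1) = A b1 = [1, 2, -5] = -3b1 + 2b2 + 2b3, so column 1 is [-3, 2, 2].
Repeating for b2, b3 and assembling the columns gives [[-3, 0, 1], [2, 0, 2], [2, -1, 0]].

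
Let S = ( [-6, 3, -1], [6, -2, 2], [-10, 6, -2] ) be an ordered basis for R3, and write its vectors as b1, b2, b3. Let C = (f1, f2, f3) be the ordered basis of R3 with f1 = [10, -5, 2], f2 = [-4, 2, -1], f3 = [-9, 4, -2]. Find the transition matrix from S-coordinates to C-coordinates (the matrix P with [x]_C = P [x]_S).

[[-1, -2, -2], [-1, -2, 2], [0, -2, -2]]

Take x = bj: its S-coordinates are the j-th standard unit vector, so P e_j — column j of P — equals [bj]_C.
b1 = -f1 - f2 + 0·f3, giving column 1 = [-1, -1, 0]; repeating for each j gives P = [[-1, -2, -2], [-1, -2, 2], [0, -2, -2]].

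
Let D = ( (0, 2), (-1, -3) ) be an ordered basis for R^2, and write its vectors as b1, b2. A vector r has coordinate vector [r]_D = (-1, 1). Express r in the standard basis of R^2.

The coordinates say r = -b1 + b2; adding the scaled basis vectors gives (-1, -5).

(-1, -5)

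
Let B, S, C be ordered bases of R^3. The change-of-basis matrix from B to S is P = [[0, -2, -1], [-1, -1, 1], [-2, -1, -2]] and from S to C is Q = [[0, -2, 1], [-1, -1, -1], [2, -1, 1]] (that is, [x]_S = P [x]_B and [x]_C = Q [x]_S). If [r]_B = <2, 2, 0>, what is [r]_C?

<2, 14, -10>

Composing the changes, [r]_C = Q P [r]_B.
Q P = [[0, 1, -4], [3, 4, 2], [-1, -4, -5]]; applying this to <2, 2, 0> gives <2, 14, -10>.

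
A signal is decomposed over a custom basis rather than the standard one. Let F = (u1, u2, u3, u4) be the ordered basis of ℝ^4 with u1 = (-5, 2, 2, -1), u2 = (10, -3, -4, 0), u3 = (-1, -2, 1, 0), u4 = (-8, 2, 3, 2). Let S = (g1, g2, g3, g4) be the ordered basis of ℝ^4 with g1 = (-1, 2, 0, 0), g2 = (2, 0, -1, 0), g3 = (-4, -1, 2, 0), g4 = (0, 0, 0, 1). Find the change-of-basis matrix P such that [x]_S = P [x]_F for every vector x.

[[1, -2, -1, 2], [-2, 2, -1, 1], [0, -1, 0, 2], [-1, 0, 0, 2]]

Column j of P is [uj]_S, since P maps F-coordinates to S-coordinates.
Expressing u1 in S: u1 = g1 - 2g2 + 0·g3 - g4, so column 1 of P is (1, -2, 0, -1).
Doing the same for each uj gives P = [[1, -2, -1, 2], [-2, 2, -1, 1], [0, -1, 0, 2], [-1, 0, 0, 2]].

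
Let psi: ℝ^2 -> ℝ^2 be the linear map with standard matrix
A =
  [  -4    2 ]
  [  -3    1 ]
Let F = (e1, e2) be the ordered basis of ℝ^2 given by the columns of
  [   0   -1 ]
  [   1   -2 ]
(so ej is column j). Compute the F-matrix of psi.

The j-th column of [psi]_F is [psi(ej)]_F.
psi(e1) = A e1 = <2, 1> = -3e1 - 2e2, so column 1 is <-3, -2>.
Repeating for e2 and assembling the columns gives [[-3, 1], [-2, 0]].

[[-3, 1], [-2, 0]]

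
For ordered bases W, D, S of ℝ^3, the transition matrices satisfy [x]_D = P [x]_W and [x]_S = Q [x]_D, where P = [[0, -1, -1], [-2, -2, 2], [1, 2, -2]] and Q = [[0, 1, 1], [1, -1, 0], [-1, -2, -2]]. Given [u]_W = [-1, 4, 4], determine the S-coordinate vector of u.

[1, -10, 6]

Apply P to get D-coordinates [-8, 2, -1], then Q to get S-coordinates.
The result is [u]_S = [1, -10, 6].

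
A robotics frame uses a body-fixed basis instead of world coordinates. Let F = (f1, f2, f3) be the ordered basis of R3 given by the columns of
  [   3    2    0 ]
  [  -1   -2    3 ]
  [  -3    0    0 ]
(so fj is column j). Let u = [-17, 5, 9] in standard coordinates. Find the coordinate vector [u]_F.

[-3, -4, -2]

We seek scalars with c_1 f1 + ... + c_3 f3 = u; equivalently solve M c = u where the columns of M are f1, ..., f3.
Solving this 3x3 system gives c = (-3, -4, -2).
Check: -3f1 - 4f2 - 2f3 = [-17, 5, 9].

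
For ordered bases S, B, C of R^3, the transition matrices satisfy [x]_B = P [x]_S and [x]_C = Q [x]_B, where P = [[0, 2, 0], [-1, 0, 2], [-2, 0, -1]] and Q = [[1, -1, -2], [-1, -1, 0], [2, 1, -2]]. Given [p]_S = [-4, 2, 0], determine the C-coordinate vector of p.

[-16, -8, -4]

Composing the changes, [p]_C = Q P [p]_S.
Q P = [[5, 2, 0], [1, -2, -2], [3, 4, 4]]; applying this to [-4, 2, 0] gives [-16, -8, -4].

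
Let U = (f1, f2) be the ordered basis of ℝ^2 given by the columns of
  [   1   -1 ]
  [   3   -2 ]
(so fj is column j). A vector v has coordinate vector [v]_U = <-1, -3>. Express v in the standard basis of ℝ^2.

v = M [v]_U, where M has columns f1, f2.
Carrying out the matrix-vector product, v = <2, 3>.

<2, 3>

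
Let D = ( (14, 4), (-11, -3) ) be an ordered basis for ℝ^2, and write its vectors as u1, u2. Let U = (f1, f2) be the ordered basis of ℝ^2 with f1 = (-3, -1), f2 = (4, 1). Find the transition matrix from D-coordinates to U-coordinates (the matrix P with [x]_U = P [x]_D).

Let M have columns uj and N have columns fj. Then for every x, N [x]_U = x = M [x]_D, so P = N^(-1) M.
Since det N = 1, N^(-1) has integer entries; multiplying gives P = [[-2, 1], [2, -2]].

[[-2, 1], [2, -2]]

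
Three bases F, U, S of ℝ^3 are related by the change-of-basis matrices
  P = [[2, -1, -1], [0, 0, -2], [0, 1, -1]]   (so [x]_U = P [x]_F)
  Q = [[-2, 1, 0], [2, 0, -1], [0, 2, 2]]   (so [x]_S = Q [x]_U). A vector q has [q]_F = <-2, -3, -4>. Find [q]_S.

<2, 5, 18>

Apply P to get U-coordinates <3, 8, 1>, then Q to get S-coordinates.
The result is [q]_S = <2, 5, 18>.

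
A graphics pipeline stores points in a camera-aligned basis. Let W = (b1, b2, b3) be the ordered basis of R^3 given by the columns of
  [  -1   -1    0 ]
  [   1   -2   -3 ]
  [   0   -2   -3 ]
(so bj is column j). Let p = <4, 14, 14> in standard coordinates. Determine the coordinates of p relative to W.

[p]_W is the unique c with M c = p, where M has columns b1, ..., b3.
Gaussian elimination on [M | p] yields c = (0, -4, -2).
Check: 0·b1 - 4b2 - 2b3 = <4, 14, 14>.

<0, -4, -2>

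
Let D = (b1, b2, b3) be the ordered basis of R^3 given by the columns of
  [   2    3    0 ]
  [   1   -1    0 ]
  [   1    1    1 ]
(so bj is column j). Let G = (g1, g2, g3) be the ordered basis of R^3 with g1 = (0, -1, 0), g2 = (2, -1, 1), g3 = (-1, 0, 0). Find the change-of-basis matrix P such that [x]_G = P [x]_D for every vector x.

[[-2, 0, -1], [1, 1, 1], [0, -1, 2]]

Column j of P is [bj]_G, since P maps D-coordinates to G-coordinates.
Expressing b1 in G: b1 = -2g1 + g2 + 0·g3, so column 1 of P is (-2, 1, 0).
Doing the same for each bj gives P = [[-2, 0, -1], [1, 1, 1], [0, -1, 2]].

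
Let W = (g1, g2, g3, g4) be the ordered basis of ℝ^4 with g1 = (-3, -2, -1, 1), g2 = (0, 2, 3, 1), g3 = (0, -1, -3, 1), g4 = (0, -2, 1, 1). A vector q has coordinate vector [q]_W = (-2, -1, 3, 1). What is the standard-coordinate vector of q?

q = M [q]_W, where M has columns g1, ..., g4.
Carrying out the matrix-vector product, q = (6, -3, -9, 1).

(6, -3, -9, 1)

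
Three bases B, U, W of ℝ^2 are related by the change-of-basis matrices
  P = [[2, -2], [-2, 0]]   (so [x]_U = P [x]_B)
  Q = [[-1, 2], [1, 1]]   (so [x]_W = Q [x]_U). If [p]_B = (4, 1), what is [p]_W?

(-22, -2)

Composing the changes, [p]_W = Q P [p]_B.
Q P = [[-6, 2], [0, -2]]; applying this to (4, 1) gives (-22, -2).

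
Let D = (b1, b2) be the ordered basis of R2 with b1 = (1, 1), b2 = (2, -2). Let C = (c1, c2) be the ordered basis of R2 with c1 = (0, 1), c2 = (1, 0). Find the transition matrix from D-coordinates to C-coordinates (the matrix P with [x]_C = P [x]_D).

[[1, -2], [1, 2]]

Column j of P is [bj]_C, since P maps D-coordinates to C-coordinates.
Expressing b1 in C: b1 = c1 + c2, so column 1 of P is (1, 1).
Doing the same for each bj gives P = [[1, -2], [1, 2]].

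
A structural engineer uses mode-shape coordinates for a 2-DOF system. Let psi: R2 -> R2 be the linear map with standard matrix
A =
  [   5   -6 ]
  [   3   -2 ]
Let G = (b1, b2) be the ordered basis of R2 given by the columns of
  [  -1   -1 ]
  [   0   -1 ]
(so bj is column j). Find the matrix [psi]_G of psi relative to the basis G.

Let P have columns b1, b2. Then [psi]_G = P^(-1) A P.
Here det P = 1, so P^(-1) is integer; computing A P first and then P^(-1)(A P) gives [[2, -2], [3, 1]].

[[2, -2], [3, 1]]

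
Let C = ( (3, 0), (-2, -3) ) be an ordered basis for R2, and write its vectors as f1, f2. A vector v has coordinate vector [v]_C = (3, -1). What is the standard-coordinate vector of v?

The coordinates say v = 3f1 - f2; adding the scaled basis vectors gives (11, 3).

(11, 3)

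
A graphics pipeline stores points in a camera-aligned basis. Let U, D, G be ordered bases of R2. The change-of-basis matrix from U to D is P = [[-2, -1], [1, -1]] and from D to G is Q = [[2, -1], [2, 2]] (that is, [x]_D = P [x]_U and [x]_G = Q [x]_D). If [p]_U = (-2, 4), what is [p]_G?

(6, -12)

First [p]_D = P [p]_U = (0, -6).
Then [p]_G = Q [p]_D = (6, -12).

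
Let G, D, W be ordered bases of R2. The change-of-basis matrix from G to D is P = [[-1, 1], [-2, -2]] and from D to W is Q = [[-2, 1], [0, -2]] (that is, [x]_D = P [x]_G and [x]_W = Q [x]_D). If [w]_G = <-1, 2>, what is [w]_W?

Composing the changes, [w]_W = Q P [w]_G.
Q P = [[0, -4], [4, 4]]; applying this to <-1, 2> gives <-8, 4>.

<-8, 4>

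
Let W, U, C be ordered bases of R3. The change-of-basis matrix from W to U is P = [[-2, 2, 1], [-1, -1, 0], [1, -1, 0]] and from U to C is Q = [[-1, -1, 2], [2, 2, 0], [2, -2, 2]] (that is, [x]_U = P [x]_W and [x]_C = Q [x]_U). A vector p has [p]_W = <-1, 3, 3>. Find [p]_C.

First [p]_U = P [p]_W = <11, -2, -4>.
Then [p]_C = Q [p]_U = <-17, 18, 18>.

<-17, 18, 18>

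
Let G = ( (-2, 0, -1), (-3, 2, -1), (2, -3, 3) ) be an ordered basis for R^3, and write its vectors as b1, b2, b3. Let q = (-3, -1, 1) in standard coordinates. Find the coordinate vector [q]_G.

Write q = c_1 b1 + ... + c_3 b3 and solve for the c_i.
Row-reducing the augmented matrix [M | q] gives c = (1, 1, 1).
Check: b1 + b2 + b3 = (-3, -1, 1).

(1, 1, 1)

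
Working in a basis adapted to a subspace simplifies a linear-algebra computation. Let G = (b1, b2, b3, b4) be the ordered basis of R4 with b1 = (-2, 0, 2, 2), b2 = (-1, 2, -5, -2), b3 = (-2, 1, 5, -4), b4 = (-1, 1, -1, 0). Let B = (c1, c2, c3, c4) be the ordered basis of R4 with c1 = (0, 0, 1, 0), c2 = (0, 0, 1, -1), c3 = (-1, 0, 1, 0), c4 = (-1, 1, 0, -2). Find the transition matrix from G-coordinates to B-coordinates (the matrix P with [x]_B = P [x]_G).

[[2, -2, 2, 1], [-2, -2, 2, -2], [2, -1, 1, 0], [0, 2, 1, 1]]

Take x = bj: its G-coordinates are the j-th standard unit vector, so P e_j — column j of P — equals [bj]_B.
b1 = 2c1 - 2c2 + 2c3 + 0·c4, giving column 1 = (2, -2, 2, 0); repeating for each j gives P = [[2, -2, 2, 1], [-2, -2, 2, -2], [2, -1, 1, 0], [0, 2, 1, 1]].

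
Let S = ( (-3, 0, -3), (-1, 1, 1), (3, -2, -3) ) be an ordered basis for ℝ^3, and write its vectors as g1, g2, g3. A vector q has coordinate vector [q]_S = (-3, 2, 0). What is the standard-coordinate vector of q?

(7, 2, 11)

By definition q = -3g1 + 2g2 + 0·g3.
Summing componentwise gives (7, 2, 11).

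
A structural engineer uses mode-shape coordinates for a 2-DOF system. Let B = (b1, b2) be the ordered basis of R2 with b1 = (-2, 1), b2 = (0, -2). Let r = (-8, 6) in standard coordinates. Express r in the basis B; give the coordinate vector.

Write r = c_1 b1 + c_2 b2 and solve for the c_i.
System: -2c_1 + 0c_2 = -8, c_1 - 2c_2 = 6; solving gives c_1 = 4, c_2 = -1.
Check: 4b1 - b2 = (-8, 6).

(4, -1)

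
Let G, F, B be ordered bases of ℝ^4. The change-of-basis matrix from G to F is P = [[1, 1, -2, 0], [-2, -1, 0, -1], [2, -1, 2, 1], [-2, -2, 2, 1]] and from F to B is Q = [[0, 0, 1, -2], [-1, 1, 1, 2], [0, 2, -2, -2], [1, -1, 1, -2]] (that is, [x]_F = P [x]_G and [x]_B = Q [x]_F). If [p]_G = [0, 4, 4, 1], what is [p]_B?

[3, 6, -22, 4]

First [p]_F = P [p]_G = [-4, -5, 5, 1].
Then [p]_B = Q [p]_F = [3, 6, -22, 4].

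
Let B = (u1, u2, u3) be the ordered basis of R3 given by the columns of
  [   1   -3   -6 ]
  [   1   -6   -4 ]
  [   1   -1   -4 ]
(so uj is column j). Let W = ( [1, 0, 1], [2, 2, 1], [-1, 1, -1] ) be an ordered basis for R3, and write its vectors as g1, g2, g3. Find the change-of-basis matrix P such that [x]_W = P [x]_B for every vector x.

[[2, -1, -2], [0, -2, -2], [1, -2, 0]]

Let M have columns uj and N have columns gj. Then for every x, N [x]_W = x = M [x]_B, so P = N^(-1) M.
Since det N = 1, N^(-1) has integer entries; multiplying gives P = [[2, -1, -2], [0, -2, -2], [1, -2, 0]].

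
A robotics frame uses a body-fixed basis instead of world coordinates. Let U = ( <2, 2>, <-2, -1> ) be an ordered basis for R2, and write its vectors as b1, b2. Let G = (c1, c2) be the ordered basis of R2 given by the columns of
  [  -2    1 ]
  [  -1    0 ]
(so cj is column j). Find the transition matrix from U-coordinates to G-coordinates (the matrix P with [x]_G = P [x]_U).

Let M have columns bj and N have columns cj. Then for every x, N [x]_G = x = M [x]_U, so P = N^(-1) M.
Since det N = 1, N^(-1) has integer entries; multiplying gives P = [[-2, 1], [-2, 0]].

[[-2, 1], [-2, 0]]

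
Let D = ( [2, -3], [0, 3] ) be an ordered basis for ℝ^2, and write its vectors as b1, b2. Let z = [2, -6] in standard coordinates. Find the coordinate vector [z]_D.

Write z = c_1 b1 + c_2 b2 and solve for the c_i.
System: 2c_1 + 0c_2 = 2, -3c_1 + 3c_2 = -6; solving gives c_1 = 1, c_2 = -1.
Check: b1 - b2 = [2, -6].

[1, -1]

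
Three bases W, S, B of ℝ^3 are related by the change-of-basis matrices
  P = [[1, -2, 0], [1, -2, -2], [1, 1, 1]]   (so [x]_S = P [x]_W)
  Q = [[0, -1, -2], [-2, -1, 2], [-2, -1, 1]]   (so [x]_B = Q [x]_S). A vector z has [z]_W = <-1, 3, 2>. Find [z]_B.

First [z]_S = P [z]_W = <-7, -11, 4>.
Then [z]_B = Q [z]_S = <3, 33, 29>.

<3, 33, 29>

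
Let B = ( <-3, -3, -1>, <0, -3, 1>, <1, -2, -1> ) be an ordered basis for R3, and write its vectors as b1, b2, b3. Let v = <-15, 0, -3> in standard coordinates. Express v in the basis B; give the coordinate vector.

Write v = c_1 b1 + ... + c_3 b3 and solve for the c_i.
Row-reducing the augmented matrix [M | v] gives c = (4, -2, -3).
Check: 4b1 - 2b2 - 3b3 = <-15, 0, -3>.

<4, -2, -3>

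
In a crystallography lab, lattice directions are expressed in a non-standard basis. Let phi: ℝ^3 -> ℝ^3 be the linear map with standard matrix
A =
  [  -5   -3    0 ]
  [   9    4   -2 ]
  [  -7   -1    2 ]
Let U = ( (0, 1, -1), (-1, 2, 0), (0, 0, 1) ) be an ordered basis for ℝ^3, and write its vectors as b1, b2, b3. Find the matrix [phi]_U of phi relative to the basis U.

Let P have columns b1, ..., b3. Then [phi]_U = P^(-1) A P.
Here det P = 1, so P^(-1) is integer; computing A P first and then P^(-1)(A P) gives [[0, -3, -2], [3, 1, 0], [-3, 2, 0]].

[[0, -3, -2], [3, 1, 0], [-3, 2, 0]]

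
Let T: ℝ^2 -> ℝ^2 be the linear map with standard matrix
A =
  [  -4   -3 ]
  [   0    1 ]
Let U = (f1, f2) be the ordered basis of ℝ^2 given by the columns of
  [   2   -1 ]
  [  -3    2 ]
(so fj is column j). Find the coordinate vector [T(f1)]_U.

Column 1 of [T]_U is the U-coordinate vector of T(f1).
In standard coordinates T(f1) = A f1 = [1, -3].
Converting to U: [1, -3] = -f1 - 3f2, so the coordinate vector is [-1, -3].

[-1, -3]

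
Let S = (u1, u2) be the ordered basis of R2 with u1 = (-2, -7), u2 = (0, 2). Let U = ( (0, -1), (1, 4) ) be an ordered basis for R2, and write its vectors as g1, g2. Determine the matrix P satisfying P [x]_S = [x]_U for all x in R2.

[[-1, -2], [-2, 0]]

Take x = uj: its S-coordinates are the j-th standard unit vector, so P e_j — column j of P — equals [uj]_U.
u1 = -g1 - 2g2, giving column 1 = (-1, -2); repeating for each j gives P = [[-1, -2], [-2, 0]].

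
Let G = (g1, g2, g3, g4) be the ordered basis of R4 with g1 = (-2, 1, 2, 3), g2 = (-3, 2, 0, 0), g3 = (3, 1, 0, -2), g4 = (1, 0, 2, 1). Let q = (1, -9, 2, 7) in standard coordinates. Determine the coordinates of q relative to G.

We seek scalars with c_1 g1 + ... + c_4 g4 = q; equivalently solve M c = q where the columns of M are g1, ..., g4.
Row-reducing the augmented matrix [M | q] gives c = (0, -3, -3, 1).
Check: 0·g1 - 3g2 - 3g3 + g4 = (1, -9, 2, 7).

(0, -3, -3, 1)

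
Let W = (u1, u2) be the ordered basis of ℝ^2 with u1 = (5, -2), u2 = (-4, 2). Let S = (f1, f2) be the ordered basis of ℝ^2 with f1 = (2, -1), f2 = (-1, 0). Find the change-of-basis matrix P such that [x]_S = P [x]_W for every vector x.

[[2, -2], [-1, 0]]

Take x = uj: its W-coordinates are the j-th standard unit vector, so P e_j — column j of P — equals [uj]_S.
u1 = 2f1 - f2, giving column 1 = (2, -1); repeating for each j gives P = [[2, -2], [-1, 0]].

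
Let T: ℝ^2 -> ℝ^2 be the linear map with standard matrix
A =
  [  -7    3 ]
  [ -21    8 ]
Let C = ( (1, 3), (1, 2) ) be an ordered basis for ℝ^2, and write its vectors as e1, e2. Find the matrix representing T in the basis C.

[[-1, -3], [3, 2]]

Let P have columns e1, e2. Then [T]_C = P^(-1) A P.
Here det P = -1, so P^(-1) is integer; computing A P first and then P^(-1)(A P) gives [[-1, -3], [3, 2]].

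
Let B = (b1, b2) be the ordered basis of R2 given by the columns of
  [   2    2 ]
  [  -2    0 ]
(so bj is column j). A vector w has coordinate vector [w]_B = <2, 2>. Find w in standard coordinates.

The coordinates say w = 2b1 + 2b2; adding the scaled basis vectors gives <8, -4>.

<8, -4>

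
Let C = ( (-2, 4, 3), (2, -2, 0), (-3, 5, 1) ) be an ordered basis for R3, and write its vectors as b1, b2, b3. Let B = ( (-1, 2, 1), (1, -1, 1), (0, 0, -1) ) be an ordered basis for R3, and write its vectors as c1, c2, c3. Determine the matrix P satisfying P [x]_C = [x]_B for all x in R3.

Column j of P is [bj]_B, since P maps C-coordinates to B-coordinates.
Expressing b1 in B: b1 = 2c1 + 0·c2 - c3, so column 1 of P is (2, 0, -1).
Doing the same for each bj gives P = [[2, 0, 2], [0, 2, -1], [-1, 2, 0]].

[[2, 0, 2], [0, 2, -1], [-1, 2, 0]]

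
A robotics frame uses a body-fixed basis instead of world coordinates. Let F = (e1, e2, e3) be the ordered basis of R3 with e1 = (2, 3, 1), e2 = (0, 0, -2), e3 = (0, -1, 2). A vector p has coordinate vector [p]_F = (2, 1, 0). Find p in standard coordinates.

(4, 6, 0)

By definition p = 2e1 + e2 + 0·e3.
Summing componentwise gives (4, 6, 0).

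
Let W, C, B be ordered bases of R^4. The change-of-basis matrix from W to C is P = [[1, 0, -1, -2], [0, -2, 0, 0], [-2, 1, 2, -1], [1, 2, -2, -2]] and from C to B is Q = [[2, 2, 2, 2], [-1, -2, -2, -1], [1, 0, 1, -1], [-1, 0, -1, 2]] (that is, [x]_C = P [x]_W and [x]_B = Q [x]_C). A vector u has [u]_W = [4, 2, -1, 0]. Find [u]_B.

Composing the changes, [u]_B = Q P [u]_W.
Q P = [[0, 2, -2, -10], [2, 0, -1, 6], [-2, -1, 3, -1], [3, 3, -5, -1]]; applying this to [4, 2, -1, 0] gives [6, 9, -13, 23].

[6, 9, -13, 23]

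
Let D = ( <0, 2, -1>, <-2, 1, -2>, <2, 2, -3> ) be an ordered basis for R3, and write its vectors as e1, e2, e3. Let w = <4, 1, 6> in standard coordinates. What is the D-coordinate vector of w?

[w]_D is the unique c with M c = w, where M has columns e1, ..., e3.
Solving this 3x3 system gives c = (3, -3, -1).
Check: 3e1 - 3e2 - e3 = <4, 1, 6>.

<3, -3, -1>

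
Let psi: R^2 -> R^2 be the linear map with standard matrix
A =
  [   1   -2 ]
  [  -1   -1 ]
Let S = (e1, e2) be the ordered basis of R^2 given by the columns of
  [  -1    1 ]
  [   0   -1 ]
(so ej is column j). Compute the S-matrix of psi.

Let P have columns e1, e2. Then [psi]_S = P^(-1) A P.
Here det P = 1, so P^(-1) is integer; computing A P first and then P^(-1)(A P) gives [[0, -3], [-1, 0]].

[[0, -3], [-1, 0]]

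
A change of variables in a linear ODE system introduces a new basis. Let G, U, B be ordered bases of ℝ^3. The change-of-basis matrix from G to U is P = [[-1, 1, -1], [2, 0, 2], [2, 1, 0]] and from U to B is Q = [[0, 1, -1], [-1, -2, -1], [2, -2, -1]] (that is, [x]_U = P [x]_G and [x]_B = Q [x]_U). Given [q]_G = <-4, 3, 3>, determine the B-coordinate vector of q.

<3, 5, 17>

Apply P to get U-coordinates <4, -2, -5>, then Q to get B-coordinates.
The result is [q]_B = <3, 5, 17>.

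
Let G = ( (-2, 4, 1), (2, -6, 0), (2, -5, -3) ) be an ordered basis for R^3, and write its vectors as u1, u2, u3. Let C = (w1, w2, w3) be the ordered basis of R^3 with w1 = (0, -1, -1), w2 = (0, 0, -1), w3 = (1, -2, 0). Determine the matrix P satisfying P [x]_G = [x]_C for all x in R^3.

[[0, 2, 1], [-1, -2, 2], [-2, 2, 2]]

Let M have columns uj and N have columns wj. Then for every x, N [x]_C = x = M [x]_G, so P = N^(-1) M.
Since det N = 1, N^(-1) has integer entries; multiplying gives P = [[0, 2, 1], [-1, -2, 2], [-2, 2, 2]].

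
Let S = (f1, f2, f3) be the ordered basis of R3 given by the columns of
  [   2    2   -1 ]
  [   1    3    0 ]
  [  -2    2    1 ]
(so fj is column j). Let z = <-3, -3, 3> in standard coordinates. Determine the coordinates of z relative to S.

Write z = c_1 f1 + ... + c_3 f3 and solve for the c_i.
Gaussian elimination on [M | z] yields c = (-3, 0, -3).
Check: -3f1 + 0·f2 - 3f3 = <-3, -3, 3>.

<-3, 0, -3>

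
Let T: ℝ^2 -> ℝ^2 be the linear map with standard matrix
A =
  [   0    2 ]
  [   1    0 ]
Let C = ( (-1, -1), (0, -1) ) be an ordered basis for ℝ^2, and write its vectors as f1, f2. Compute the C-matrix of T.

[[2, 2], [-1, -2]]

Let P have columns f1, f2. Then [T]_C = P^(-1) A P.
Here det P = 1, so P^(-1) is integer; computing A P first and then P^(-1)(A P) gives [[2, 2], [-1, -2]].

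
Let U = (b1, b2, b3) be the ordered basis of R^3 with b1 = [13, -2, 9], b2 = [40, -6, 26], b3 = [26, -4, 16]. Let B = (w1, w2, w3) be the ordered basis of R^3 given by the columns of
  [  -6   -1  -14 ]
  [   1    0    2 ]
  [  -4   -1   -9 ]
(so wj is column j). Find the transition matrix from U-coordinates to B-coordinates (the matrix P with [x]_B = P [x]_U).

[[-2, -2, 0], [-1, 0, 2], [0, -2, -2]]

Take x = bj: its U-coordinates are the j-th standard unit vector, so P e_j — column j of P — equals [bj]_B.
b1 = -2w1 - w2 + 0·w3, giving column 1 = [-2, -1, 0]; repeating for each j gives P = [[-2, -2, 0], [-1, 0, 2], [0, -2, -2]].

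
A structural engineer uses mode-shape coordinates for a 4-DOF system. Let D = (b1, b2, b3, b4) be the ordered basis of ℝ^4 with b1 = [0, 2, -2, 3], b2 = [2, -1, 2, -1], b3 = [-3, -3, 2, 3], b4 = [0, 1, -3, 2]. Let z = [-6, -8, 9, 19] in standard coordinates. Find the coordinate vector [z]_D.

[4, 3, 4, -1]

[z]_D is the unique c with M c = z, where M has columns b1, ..., b4.
Row-reducing the augmented matrix [M | z] gives c = (4, 3, 4, -1).
Check: 4b1 + 3b2 + 4b3 - b4 = [-6, -8, 9, 19].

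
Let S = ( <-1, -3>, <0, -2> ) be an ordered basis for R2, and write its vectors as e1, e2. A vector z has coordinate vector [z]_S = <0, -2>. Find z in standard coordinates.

By definition z = 0·e1 - 2e2.
Summing componentwise gives <0, 4>.

<0, 4>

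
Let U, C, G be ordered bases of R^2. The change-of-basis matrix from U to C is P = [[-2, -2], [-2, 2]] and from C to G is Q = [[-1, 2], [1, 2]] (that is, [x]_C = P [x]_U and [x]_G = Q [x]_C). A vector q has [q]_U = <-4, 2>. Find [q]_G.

<20, 28>

Apply P to get C-coordinates <4, 12>, then Q to get G-coordinates.
The result is [q]_G = <20, 28>.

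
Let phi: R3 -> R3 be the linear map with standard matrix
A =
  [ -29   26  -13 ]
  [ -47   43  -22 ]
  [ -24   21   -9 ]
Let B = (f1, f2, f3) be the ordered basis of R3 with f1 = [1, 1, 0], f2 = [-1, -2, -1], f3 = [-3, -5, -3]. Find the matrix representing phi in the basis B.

[[0, -1, 2], [-3, 3, 0], [2, 2, 2]]

The j-th column of [phi]_B is [phi(fj)]_B.
phi(f1) = A f1 = [-3, -4, -3] = 0·f1 - 3f2 + 2f3, so column 1 is [0, -3, 2].
Repeating for f2, f3 and assembling the columns gives [[0, -1, 2], [-3, 3, 0], [2, 2, 2]].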